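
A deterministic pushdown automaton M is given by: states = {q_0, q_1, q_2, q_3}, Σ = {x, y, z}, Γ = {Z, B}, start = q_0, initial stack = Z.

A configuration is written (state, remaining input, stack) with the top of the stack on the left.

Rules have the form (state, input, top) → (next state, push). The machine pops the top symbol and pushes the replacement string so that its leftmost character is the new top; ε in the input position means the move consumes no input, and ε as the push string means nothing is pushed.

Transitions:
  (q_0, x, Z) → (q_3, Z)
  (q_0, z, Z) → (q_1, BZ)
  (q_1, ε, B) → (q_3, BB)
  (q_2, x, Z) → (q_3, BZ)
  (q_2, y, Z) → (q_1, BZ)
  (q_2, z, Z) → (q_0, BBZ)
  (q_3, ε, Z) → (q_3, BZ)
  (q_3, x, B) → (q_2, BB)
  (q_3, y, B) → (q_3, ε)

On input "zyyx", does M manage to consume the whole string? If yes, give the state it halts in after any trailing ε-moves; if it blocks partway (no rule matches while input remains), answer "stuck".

(q_0, zyyx, Z) ⊢ (q_1, yyx, BZ) ⊢ (q_3, yyx, BBZ) ⊢ (q_3, yx, BZ) ⊢ (q_3, x, Z) ⊢ (q_3, x, BZ) ⊢ (q_2, ε, BBZ)
All input consumed; M is in state q_2.

q_2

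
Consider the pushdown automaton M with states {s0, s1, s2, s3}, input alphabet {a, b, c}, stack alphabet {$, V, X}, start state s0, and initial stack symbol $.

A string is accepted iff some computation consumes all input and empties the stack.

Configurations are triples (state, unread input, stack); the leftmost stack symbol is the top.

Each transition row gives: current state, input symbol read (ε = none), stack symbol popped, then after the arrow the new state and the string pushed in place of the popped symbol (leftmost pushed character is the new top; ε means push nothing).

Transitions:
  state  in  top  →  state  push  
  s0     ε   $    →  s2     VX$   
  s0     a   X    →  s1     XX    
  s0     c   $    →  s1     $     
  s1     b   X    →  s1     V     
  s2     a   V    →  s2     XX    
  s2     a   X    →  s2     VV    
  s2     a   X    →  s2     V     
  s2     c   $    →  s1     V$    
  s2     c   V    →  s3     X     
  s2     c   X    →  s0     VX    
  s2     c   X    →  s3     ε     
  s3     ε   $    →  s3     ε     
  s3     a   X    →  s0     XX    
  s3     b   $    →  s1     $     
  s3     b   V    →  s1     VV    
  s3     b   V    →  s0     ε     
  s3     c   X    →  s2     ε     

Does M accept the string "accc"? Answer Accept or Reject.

Accept

One accepting computation: (s0, accc, $) ⊢ (s2, accc, VX$) ⊢ (s2, ccc, XXX$) ⊢ (s3, cc, XX$) ⊢ (s2, c, X$) ⊢ (s3, ε, $) ⊢ (s3, ε, ε)
All input consumed and the stack is empty.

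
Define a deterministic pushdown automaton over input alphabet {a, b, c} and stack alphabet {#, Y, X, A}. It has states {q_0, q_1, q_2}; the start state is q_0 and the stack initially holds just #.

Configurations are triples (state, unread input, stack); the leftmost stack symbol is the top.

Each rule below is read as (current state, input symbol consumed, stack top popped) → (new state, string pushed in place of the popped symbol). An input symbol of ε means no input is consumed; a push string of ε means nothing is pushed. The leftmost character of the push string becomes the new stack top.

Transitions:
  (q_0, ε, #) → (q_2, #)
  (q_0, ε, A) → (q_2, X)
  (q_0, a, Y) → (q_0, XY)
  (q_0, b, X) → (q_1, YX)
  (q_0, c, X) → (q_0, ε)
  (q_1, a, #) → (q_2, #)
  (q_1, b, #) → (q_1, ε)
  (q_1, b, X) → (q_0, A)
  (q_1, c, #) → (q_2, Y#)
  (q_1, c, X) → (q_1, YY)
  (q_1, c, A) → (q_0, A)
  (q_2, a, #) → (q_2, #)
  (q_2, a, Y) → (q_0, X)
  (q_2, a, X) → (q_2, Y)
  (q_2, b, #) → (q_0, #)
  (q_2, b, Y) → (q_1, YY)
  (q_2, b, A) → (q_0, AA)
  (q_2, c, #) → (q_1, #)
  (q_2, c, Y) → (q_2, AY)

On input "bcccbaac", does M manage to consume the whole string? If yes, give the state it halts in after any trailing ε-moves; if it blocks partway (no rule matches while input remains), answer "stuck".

q_2

(q_0, bcccbaac, #)
  ε-move, top #: go to q_2, push # → (q_2, bcccbaac, #)
  read b, top #: go to q_0, push # → (q_0, cccbaac, #)
  ε-move, top #: go to q_2, push # → (q_2, cccbaac, #)
  read c, top #: go to q_1, push # → (q_1, ccbaac, #)
  read c, top #: go to q_2, push Y# → (q_2, cbaac, Y#)
  read c, top Y: go to q_2, push AY → (q_2, baac, AY#)
  read b, top A: go to q_0, push AA → (q_0, aac, AAY#)
  ε-move, top A: go to q_2, push X → (q_2, aac, XAY#)
  read a, top X: go to q_2, push Y → (q_2, ac, YAY#)
  read a, top Y: go to q_0, push X → (q_0, c, XAY#)
  read c, top X: go to q_0, push ε → (q_0, ε, AY#)
  ε-move, top A: go to q_2, push X → (q_2, ε, XY#)
All input consumed; M is in state q_2.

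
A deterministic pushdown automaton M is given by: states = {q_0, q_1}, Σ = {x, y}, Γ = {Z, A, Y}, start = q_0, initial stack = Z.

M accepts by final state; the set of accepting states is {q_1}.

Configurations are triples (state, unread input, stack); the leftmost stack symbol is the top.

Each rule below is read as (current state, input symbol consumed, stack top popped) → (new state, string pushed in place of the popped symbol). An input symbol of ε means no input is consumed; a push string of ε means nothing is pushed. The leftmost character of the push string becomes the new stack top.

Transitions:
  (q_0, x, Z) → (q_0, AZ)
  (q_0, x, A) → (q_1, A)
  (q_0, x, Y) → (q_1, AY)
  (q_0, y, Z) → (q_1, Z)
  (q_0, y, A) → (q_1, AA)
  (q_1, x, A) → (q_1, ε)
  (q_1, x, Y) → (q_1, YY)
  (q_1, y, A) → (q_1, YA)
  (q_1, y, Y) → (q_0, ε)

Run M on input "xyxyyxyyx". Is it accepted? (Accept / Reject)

Accept

(q_0, xyxyyxyyx, Z)
  read x, top Z: go to q_0, push AZ → (q_0, yxyyxyyx, AZ)
  read y, top A: go to q_1, push AA → (q_1, xyyxyyx, AAZ)
  read x, top A: go to q_1, push ε → (q_1, yyxyyx, AZ)
  read y, top A: go to q_1, push YA → (q_1, yxyyx, YAZ)
  read y, top Y: go to q_0, push ε → (q_0, xyyx, AZ)
  read x, top A: go to q_1, push A → (q_1, yyx, AZ)
  read y, top A: go to q_1, push YA → (q_1, yx, YAZ)
  read y, top Y: go to q_0, push ε → (q_0, x, AZ)
  read x, top A: go to q_1, push A → (q_1, ε, AZ)
All input consumed; state q_1 ∈ F.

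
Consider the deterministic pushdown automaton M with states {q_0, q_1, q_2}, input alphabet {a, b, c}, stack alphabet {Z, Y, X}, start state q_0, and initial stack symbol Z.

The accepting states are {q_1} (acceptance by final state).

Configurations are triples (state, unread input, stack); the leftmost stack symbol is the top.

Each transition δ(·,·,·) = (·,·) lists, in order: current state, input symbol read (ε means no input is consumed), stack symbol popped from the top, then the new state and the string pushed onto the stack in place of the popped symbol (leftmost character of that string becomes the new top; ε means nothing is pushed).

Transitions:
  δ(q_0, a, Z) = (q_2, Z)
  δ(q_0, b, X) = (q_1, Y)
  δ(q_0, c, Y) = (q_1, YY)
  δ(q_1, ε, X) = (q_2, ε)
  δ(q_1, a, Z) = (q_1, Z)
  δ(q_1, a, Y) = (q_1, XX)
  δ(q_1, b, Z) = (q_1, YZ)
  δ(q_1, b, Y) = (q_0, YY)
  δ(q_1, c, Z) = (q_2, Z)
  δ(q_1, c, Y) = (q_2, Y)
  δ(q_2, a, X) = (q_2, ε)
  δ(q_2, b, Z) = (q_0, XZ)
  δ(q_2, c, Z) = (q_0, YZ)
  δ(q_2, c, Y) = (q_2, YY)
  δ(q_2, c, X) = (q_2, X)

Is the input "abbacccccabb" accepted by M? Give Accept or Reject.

(q_0, abbacccccabb, Z)
  read a, top Z: go to q_2, push Z → (q_2, bbacccccabb, Z)
  read b, top Z: go to q_0, push XZ → (q_0, bacccccabb, XZ)
  read b, top X: go to q_1, push Y → (q_1, acccccabb, YZ)
  read a, top Y: go to q_1, push XX → (q_1, cccccabb, XXZ)
  ε-move, top X: go to q_2, push ε → (q_2, cccccabb, XZ)
  read c, top X: go to q_2, push X → (q_2, ccccabb, XZ)
  read c, top X: go to q_2, push X → (q_2, cccabb, XZ)
  read c, top X: go to q_2, push X → (q_2, ccabb, XZ)
  read c, top X: go to q_2, push X → (q_2, cabb, XZ)
  read c, top X: go to q_2, push X → (q_2, abb, XZ)
  read a, top X: go to q_2, push ε → (q_2, bb, Z)
  read b, top Z: go to q_0, push XZ → (q_0, b, XZ)
  read b, top X: go to q_1, push Y → (q_1, ε, YZ)
All input consumed; state q_1 ∈ F.

Accept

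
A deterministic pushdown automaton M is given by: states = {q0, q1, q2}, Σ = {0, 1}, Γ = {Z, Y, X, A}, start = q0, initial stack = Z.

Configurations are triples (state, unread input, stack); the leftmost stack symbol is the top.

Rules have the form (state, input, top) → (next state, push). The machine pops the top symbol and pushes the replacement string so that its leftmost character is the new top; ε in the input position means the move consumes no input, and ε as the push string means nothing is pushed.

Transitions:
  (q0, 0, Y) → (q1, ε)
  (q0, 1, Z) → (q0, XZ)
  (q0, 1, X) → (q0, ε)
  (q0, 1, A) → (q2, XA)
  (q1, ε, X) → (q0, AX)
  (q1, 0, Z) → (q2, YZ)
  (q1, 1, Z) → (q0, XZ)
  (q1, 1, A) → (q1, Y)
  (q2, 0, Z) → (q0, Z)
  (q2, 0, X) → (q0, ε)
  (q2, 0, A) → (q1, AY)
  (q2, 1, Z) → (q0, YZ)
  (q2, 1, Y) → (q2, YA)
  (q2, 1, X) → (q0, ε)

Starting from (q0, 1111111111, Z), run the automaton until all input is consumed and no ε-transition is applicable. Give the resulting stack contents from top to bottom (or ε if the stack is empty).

(q0, 1111111111, Z)
  read 1, top Z: go to q0, push XZ → (q0, 111111111, XZ)
  read 1, top X: go to q0, push ε → (q0, 11111111, Z)
  read 1, top Z: go to q0, push XZ → (q0, 1111111, XZ)
  read 1, top X: go to q0, push ε → (q0, 111111, Z)
  read 1, top Z: go to q0, push XZ → (q0, 11111, XZ)
  read 1, top X: go to q0, push ε → (q0, 1111, Z)
  read 1, top Z: go to q0, push XZ → (q0, 111, XZ)
  read 1, top X: go to q0, push ε → (q0, 11, Z)
  read 1, top Z: go to q0, push XZ → (q0, 1, XZ)
  read 1, top X: go to q0, push ε → (q0, ε, Z)
All input consumed in state q0 with stack Z.

Z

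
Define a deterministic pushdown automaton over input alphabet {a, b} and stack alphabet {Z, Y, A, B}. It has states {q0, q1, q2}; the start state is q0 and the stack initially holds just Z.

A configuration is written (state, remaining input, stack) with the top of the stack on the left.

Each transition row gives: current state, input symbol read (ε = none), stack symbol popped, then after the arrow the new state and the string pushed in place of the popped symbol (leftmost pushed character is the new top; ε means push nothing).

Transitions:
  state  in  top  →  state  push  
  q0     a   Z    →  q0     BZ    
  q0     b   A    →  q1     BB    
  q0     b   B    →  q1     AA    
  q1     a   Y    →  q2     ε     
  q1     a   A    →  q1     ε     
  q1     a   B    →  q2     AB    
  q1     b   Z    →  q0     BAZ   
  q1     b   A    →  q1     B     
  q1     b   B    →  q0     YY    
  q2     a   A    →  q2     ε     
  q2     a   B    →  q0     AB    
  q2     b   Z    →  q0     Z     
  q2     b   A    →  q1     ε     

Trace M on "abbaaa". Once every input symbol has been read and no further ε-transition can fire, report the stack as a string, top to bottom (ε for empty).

ABAZ

(q0, abbaaa, Z)
  read a, top Z: go to q0, push BZ → (q0, bbaaa, BZ)
  read b, top B: go to q1, push AA → (q1, baaa, AAZ)
  read b, top A: go to q1, push B → (q1, aaa, BAZ)
  read a, top B: go to q2, push AB → (q2, aa, ABAZ)
  read a, top A: go to q2, push ε → (q2, a, BAZ)
  read a, top B: go to q0, push AB → (q0, ε, ABAZ)
All input consumed in state q0 with stack ABAZ.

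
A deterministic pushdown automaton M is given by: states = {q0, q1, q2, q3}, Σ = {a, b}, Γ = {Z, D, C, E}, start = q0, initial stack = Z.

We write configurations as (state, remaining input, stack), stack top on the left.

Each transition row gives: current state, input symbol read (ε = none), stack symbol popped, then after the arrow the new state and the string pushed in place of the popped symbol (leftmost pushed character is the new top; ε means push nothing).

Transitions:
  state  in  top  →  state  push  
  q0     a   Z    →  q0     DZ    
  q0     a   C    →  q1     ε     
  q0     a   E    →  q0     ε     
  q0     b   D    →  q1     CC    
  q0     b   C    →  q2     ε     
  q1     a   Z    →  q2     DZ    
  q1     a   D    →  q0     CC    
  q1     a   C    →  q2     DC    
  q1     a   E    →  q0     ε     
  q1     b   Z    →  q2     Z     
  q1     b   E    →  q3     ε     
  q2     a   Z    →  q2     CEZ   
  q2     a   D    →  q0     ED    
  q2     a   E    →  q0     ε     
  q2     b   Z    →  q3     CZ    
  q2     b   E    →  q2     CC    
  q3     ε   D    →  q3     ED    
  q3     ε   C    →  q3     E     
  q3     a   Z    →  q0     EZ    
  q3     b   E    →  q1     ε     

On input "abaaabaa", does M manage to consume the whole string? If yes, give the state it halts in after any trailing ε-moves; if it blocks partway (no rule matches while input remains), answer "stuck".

(q0, abaaabaa, Z) ⊢ (q0, baaabaa, DZ) ⊢ (q1, aaabaa, CCZ) ⊢ (q2, aabaa, DCCZ) ⊢ (q0, abaa, EDCCZ) ⊢ (q0, baa, DCCZ) ⊢ (q1, aa, CCCCZ) ⊢ (q2, a, DCCCCZ) ⊢ (q0, ε, EDCCCCZ)
All input consumed; M is in state q0.

q0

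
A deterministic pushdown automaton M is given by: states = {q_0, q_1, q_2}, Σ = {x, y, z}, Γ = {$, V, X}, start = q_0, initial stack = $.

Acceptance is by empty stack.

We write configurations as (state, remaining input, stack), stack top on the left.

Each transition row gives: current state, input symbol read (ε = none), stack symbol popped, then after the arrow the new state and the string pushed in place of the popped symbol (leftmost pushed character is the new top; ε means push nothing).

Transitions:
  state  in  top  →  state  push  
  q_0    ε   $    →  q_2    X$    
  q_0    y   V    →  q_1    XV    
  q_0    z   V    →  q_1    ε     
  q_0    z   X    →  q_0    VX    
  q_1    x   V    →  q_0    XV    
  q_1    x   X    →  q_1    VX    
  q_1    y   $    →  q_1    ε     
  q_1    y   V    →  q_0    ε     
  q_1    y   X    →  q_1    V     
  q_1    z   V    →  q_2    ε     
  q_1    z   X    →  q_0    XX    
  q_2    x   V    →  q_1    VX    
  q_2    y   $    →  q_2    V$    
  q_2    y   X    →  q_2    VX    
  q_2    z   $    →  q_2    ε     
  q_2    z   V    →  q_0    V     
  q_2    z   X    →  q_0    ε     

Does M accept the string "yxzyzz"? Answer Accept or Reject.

(q_0, yxzyzz, $)
  ε-move, top $: go to q_2, push X$ → (q_2, yxzyzz, X$)
  read y, top X: go to q_2, push VX → (q_2, xzyzz, VX$)
  read x, top V: go to q_1, push VX → (q_1, zyzz, VXX$)
  read z, top V: go to q_2, push ε → (q_2, yzz, XX$)
  read y, top X: go to q_2, push VX → (q_2, zz, VXX$)
  read z, top V: go to q_0, push V → (q_0, z, VXX$)
  read z, top V: go to q_1, push ε → (q_1, ε, XX$)
All input consumed; stack is XX$, not empty, and no further ε-move applies.

Reject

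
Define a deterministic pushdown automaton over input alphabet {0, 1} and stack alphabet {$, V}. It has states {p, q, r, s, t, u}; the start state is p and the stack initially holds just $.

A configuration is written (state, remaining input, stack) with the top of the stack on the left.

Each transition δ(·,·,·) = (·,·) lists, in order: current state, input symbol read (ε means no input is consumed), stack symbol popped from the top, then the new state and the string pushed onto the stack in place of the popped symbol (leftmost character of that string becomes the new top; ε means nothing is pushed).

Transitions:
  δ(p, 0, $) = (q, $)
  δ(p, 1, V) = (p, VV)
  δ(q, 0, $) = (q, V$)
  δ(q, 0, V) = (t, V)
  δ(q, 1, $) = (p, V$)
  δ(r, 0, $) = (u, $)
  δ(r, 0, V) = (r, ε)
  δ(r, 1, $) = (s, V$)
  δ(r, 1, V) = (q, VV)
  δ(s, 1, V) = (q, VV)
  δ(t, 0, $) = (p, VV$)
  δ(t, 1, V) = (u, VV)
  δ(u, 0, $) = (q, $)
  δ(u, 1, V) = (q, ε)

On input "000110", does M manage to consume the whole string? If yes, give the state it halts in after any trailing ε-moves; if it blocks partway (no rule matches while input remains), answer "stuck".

(p, 000110, $)
  read 0, top $: go to q, push $ → (q, 00110, $)
  read 0, top $: go to q, push V$ → (q, 0110, V$)
  read 0, top V: go to t, push V → (t, 110, V$)
  read 1, top V: go to u, push VV → (u, 10, VV$)
  read 1, top V: go to q, push ε → (q, 0, V$)
  read 0, top V: go to t, push V → (t, ε, V$)
All input consumed; M is in state t.

t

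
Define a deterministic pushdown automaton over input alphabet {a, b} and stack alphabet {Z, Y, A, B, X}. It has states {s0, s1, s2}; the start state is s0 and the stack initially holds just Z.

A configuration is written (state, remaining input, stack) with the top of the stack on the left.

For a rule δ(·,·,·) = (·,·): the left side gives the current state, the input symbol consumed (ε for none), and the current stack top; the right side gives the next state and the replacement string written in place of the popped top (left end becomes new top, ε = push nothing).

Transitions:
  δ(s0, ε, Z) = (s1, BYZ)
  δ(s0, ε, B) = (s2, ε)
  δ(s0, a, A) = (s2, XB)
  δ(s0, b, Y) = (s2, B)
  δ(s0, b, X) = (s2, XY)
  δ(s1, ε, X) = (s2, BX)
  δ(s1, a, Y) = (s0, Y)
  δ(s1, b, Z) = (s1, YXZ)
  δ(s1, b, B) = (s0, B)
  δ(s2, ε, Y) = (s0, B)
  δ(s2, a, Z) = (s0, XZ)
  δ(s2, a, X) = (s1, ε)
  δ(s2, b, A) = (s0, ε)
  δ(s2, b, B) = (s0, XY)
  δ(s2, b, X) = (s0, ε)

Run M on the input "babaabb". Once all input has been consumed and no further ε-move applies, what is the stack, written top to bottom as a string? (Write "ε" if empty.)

XYZ

(s0, babaabb, Z)
  ε-move, top Z: go to s1, push BYZ → (s1, babaabb, BYZ)
  read b, top B: go to s0, push B → (s0, abaabb, BYZ)
  ε-move, top B: go to s2, push ε → (s2, abaabb, YZ)
  ε-move, top Y: go to s0, push B → (s0, abaabb, BZ)
  ε-move, top B: go to s2, push ε → (s2, abaabb, Z)
  read a, top Z: go to s0, push XZ → (s0, baabb, XZ)
  read b, top X: go to s2, push XY → (s2, aabb, XYZ)
  read a, top X: go to s1, push ε → (s1, abb, YZ)
  read a, top Y: go to s0, push Y → (s0, bb, YZ)
  read b, top Y: go to s2, push B → (s2, b, BZ)
  read b, top B: go to s0, push XY → (s0, ε, XYZ)
All input consumed in state s0 with stack XYZ.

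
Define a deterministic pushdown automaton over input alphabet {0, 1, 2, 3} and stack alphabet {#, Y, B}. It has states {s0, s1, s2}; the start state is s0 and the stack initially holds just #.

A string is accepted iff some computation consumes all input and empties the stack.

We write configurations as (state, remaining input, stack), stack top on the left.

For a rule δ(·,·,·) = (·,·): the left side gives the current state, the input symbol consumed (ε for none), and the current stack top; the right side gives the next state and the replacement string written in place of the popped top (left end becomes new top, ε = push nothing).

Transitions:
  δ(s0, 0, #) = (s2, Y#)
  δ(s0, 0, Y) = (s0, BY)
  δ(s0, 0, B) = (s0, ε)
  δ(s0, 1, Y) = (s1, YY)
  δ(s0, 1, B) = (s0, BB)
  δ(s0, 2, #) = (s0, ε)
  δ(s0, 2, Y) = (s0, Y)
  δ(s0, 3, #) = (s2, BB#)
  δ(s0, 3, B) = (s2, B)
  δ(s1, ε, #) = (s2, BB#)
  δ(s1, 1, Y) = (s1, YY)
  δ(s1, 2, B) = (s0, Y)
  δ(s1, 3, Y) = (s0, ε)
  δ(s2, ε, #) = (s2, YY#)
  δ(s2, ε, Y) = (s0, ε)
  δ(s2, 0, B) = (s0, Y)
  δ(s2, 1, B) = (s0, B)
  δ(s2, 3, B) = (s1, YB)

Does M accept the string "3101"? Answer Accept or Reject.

Reject

(s0, 3101, #)
  read 3, top #: go to s2, push BB# → (s2, 101, BB#)
  read 1, top B: go to s0, push B → (s0, 01, BB#)
  read 0, top B: go to s0, push ε → (s0, 1, B#)
  read 1, top B: go to s0, push BB → (s0, ε, BB#)
All input consumed; stack is BB#, not empty, and no further ε-move applies.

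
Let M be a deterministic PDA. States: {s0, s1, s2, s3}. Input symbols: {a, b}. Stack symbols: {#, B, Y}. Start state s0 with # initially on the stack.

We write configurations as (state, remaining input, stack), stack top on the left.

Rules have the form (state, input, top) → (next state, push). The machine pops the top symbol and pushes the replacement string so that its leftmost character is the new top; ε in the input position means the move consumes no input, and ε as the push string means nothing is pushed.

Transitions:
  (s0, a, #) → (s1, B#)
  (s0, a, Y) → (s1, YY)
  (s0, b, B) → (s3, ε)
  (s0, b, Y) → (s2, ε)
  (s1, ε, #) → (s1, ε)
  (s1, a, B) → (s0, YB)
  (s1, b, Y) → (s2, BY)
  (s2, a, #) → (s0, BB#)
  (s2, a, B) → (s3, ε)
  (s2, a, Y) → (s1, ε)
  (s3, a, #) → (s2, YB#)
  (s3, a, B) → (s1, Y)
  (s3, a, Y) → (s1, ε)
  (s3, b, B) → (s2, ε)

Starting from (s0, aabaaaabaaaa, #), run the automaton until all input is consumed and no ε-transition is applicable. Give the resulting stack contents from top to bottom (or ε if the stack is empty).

(s0, aabaaaabaaaa, #) ⊢ (s1, abaaaabaaaa, B#) ⊢ (s0, baaaabaaaa, YB#) ⊢ (s2, aaaabaaaa, B#) ⊢ (s3, aaabaaaa, #) ⊢ (s2, aabaaaa, YB#) ⊢ (s1, abaaaa, B#) ⊢ (s0, baaaa, YB#) ⊢ (s2, aaaa, B#) ⊢ (s3, aaa, #) ⊢ (s2, aa, YB#) ⊢ (s1, a, B#) ⊢ (s0, ε, YB#)
All input consumed in state s0 with stack YB#.

YB#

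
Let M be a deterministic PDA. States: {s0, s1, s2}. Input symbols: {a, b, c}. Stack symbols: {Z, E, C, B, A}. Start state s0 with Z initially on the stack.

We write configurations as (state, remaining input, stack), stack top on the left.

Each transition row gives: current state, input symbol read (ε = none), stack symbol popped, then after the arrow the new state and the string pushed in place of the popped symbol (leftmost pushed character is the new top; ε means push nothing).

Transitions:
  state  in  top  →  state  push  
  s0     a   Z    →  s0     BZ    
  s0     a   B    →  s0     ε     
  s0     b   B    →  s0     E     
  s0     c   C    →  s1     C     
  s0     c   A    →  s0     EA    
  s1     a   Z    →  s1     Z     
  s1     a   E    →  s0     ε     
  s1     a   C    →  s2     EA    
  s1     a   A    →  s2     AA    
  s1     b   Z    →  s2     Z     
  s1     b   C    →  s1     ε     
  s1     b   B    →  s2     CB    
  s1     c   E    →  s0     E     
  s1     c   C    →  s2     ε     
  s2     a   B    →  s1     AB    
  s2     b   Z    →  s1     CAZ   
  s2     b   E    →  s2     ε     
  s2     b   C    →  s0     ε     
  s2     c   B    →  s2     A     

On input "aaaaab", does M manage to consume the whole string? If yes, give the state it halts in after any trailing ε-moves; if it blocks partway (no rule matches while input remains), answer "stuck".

s0

(s0, aaaaab, Z)
  read a, top Z: go to s0, push BZ → (s0, aaaab, BZ)
  read a, top B: go to s0, push ε → (s0, aaab, Z)
  read a, top Z: go to s0, push BZ → (s0, aab, BZ)
  read a, top B: go to s0, push ε → (s0, ab, Z)
  read a, top Z: go to s0, push BZ → (s0, b, BZ)
  read b, top B: go to s0, push E → (s0, ε, EZ)
All input consumed; M is in state s0.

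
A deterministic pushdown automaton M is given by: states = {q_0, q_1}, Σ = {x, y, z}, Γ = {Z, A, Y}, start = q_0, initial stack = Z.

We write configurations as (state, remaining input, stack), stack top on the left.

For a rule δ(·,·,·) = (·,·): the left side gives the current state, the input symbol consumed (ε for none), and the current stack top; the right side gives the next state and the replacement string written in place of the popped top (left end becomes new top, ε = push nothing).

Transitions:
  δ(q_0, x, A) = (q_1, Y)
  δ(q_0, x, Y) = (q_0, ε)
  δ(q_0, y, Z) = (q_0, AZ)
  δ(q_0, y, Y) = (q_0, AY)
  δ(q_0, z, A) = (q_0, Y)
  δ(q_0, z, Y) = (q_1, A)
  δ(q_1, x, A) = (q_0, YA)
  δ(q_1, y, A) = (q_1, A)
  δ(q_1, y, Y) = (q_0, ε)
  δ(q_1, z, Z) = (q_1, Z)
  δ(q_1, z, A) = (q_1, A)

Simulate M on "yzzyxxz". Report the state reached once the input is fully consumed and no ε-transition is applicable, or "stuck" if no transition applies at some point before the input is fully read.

q_0

(q_0, yzzyxxz, Z)
  read y, top Z: go to q_0, push AZ → (q_0, zzyxxz, AZ)
  read z, top A: go to q_0, push Y → (q_0, zyxxz, YZ)
  read z, top Y: go to q_1, push A → (q_1, yxxz, AZ)
  read y, top A: go to q_1, push A → (q_1, xxz, AZ)
  read x, top A: go to q_0, push YA → (q_0, xz, YAZ)
  read x, top Y: go to q_0, push ε → (q_0, z, AZ)
  read z, top A: go to q_0, push Y → (q_0, ε, YZ)
All input consumed; M is in state q_0.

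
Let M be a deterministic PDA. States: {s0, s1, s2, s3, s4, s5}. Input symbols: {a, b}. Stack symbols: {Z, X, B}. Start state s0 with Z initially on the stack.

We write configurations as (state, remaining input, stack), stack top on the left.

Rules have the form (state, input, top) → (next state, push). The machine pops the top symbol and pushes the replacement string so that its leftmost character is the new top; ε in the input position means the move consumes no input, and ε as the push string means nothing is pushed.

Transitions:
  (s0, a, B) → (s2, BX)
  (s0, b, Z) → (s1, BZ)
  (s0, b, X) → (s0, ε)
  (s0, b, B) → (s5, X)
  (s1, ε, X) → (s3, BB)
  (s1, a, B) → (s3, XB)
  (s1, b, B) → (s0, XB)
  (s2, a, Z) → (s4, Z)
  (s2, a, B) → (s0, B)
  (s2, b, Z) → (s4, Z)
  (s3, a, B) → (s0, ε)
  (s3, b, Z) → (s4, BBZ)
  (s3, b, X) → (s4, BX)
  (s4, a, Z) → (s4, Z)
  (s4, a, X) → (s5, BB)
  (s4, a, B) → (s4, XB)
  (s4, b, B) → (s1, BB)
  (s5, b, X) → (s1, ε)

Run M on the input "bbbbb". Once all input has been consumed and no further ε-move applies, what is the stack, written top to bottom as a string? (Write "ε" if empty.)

(s0, bbbbb, Z)
  read b, top Z: go to s1, push BZ → (s1, bbbb, BZ)
  read b, top B: go to s0, push XB → (s0, bbb, XBZ)
  read b, top X: go to s0, push ε → (s0, bb, BZ)
  read b, top B: go to s5, push X → (s5, b, XZ)
  read b, top X: go to s1, push ε → (s1, ε, Z)
All input consumed in state s1 with stack Z.

Z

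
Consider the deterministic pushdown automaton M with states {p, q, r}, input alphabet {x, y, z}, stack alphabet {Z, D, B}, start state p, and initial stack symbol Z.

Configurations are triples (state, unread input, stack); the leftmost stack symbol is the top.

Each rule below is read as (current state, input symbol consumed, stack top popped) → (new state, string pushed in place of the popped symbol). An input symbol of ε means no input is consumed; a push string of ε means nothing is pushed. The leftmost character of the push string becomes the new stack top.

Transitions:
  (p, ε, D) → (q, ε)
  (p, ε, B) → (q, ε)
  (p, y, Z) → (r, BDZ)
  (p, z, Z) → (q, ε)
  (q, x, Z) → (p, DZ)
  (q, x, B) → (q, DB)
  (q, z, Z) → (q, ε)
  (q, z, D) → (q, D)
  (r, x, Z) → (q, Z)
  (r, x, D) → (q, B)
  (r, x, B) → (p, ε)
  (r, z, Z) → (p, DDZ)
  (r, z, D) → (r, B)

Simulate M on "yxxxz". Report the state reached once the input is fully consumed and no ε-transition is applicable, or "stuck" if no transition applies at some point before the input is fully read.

q

(p, yxxxz, Z)
  read y, top Z: go to r, push BDZ → (r, xxxz, BDZ)
  read x, top B: go to p, push ε → (p, xxz, DZ)
  ε-move, top D: go to q, push ε → (q, xxz, Z)
  read x, top Z: go to p, push DZ → (p, xz, DZ)
  ε-move, top D: go to q, push ε → (q, xz, Z)
  read x, top Z: go to p, push DZ → (p, z, DZ)
  ε-move, top D: go to q, push ε → (q, z, Z)
  read z, top Z: go to q, push ε → (q, ε, ε)
All input consumed; M is in state q.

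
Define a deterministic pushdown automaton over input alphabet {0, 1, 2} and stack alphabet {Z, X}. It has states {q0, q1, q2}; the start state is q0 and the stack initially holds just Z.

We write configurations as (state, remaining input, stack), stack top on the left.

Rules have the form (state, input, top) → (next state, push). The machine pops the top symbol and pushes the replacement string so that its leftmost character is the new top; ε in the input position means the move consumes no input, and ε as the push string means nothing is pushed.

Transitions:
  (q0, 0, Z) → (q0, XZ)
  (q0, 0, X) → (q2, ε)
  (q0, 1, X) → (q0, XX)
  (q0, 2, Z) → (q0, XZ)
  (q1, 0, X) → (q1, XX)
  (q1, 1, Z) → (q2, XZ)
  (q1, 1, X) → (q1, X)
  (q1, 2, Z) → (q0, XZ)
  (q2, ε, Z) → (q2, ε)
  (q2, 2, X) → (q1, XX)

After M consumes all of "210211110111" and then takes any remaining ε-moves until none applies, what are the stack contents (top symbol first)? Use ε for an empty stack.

(q0, 210211110111, Z)
  read 2, top Z: go to q0, push XZ → (q0, 10211110111, XZ)
  read 1, top X: go to q0, push XX → (q0, 0211110111, XXZ)
  read 0, top X: go to q2, push ε → (q2, 211110111, XZ)
  read 2, top X: go to q1, push XX → (q1, 11110111, XXZ)
  read 1, top X: go to q1, push X → (q1, 1110111, XXZ)
  read 1, top X: go to q1, push X → (q1, 110111, XXZ)
  read 1, top X: go to q1, push X → (q1, 10111, XXZ)
  read 1, top X: go to q1, push X → (q1, 0111, XXZ)
  read 0, top X: go to q1, push XX → (q1, 111, XXXZ)
  read 1, top X: go to q1, push X → (q1, 11, XXXZ)
  read 1, top X: go to q1, push X → (q1, 1, XXXZ)
  read 1, top X: go to q1, push X → (q1, ε, XXXZ)
All input consumed in state q1 with stack XXXZ.

XXXZ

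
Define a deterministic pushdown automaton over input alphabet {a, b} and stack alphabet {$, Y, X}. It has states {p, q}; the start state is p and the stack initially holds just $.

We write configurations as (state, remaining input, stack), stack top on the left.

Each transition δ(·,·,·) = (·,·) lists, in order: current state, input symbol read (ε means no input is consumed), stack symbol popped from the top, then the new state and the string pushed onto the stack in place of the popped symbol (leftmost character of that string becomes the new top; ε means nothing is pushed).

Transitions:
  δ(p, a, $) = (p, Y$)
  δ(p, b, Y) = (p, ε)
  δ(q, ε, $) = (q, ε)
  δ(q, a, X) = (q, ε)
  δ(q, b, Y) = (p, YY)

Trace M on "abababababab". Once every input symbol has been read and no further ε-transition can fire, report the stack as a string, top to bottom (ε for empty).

(p, abababababab, $) ⊢ (p, bababababab, Y$) ⊢ (p, ababababab, $) ⊢ (p, babababab, Y$) ⊢ (p, abababab, $) ⊢ (p, bababab, Y$) ⊢ (p, ababab, $) ⊢ (p, babab, Y$) ⊢ (p, abab, $) ⊢ (p, bab, Y$) ⊢ (p, ab, $) ⊢ (p, b, Y$) ⊢ (p, ε, $)
All input consumed in state p with stack $.

$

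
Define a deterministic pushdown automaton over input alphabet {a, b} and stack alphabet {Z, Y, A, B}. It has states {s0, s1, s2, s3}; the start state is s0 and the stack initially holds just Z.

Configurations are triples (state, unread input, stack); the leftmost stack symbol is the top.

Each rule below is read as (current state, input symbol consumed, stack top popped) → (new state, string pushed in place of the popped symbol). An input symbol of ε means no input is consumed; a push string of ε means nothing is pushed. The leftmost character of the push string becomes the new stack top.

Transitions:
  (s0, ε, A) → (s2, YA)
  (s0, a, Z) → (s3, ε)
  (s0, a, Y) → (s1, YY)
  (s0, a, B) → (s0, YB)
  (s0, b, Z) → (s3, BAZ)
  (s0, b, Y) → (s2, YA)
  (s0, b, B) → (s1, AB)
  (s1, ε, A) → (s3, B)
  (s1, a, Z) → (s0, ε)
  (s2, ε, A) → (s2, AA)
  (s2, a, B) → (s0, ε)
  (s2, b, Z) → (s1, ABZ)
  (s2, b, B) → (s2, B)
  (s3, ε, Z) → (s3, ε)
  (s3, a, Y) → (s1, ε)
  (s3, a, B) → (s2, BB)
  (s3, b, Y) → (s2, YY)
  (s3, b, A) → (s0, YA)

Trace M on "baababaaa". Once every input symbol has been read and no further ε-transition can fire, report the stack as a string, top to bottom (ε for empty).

(s0, baababaaa, Z)
  read b, top Z: go to s3, push BAZ → (s3, aababaaa, BAZ)
  read a, top B: go to s2, push BB → (s2, ababaaa, BBAZ)
  read a, top B: go to s0, push ε → (s0, babaaa, BAZ)
  read b, top B: go to s1, push AB → (s1, abaaa, ABAZ)
  ε-move, top A: go to s3, push B → (s3, abaaa, BBAZ)
  read a, top B: go to s2, push BB → (s2, baaa, BBBAZ)
  read b, top B: go to s2, push B → (s2, aaa, BBBAZ)
  read a, top B: go to s0, push ε → (s0, aa, BBAZ)
  read a, top B: go to s0, push YB → (s0, a, YBBAZ)
  read a, top Y: go to s1, push YY → (s1, ε, YYBBAZ)
All input consumed in state s1 with stack YYBBAZ.

YYBBAZ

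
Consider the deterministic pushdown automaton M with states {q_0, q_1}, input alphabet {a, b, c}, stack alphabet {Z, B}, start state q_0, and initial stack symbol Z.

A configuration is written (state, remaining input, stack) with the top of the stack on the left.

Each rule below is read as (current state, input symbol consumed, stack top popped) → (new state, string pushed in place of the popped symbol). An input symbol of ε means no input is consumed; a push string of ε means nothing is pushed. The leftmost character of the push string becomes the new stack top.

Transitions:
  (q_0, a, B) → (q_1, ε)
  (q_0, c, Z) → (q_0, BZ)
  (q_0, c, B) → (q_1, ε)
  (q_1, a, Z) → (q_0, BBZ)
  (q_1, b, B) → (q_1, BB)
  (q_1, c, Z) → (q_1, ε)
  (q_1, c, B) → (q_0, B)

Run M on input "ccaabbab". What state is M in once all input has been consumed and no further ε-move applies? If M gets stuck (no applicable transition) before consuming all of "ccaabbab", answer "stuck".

(q_0, ccaabbab, Z)
  read c, top Z: go to q_0, push BZ → (q_0, caabbab, BZ)
  read c, top B: go to q_1, push ε → (q_1, aabbab, Z)
  read a, top Z: go to q_0, push BBZ → (q_0, abbab, BBZ)
  read a, top B: go to q_1, push ε → (q_1, bbab, BZ)
  read b, top B: go to q_1, push BB → (q_1, bab, BBZ)
  read b, top B: go to q_1, push BB → (q_1, ab, BBBZ)
No transition for (q_1, a, top B); M blocks with input ab remaining.

stuck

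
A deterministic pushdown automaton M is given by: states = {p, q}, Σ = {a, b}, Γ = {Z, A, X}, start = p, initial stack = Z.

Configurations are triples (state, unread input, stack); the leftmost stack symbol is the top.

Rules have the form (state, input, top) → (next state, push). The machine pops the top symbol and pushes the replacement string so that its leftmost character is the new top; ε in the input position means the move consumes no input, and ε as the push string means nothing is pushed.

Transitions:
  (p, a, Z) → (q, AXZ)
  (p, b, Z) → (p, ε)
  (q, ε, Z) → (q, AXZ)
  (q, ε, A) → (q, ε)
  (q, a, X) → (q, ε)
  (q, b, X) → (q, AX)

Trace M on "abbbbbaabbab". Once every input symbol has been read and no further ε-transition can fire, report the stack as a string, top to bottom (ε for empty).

(p, abbbbbaabbab, Z)
  read a, top Z: go to q, push AXZ → (q, bbbbbaabbab, AXZ)
  ε-move, top A: go to q, push ε → (q, bbbbbaabbab, XZ)
  read b, top X: go to q, push AX → (q, bbbbaabbab, AXZ)
  ε-move, top A: go to q, push ε → (q, bbbbaabbab, XZ)
  read b, top X: go to q, push AX → (q, bbbaabbab, AXZ)
  ε-move, top A: go to q, push ε → (q, bbbaabbab, XZ)
  read b, top X: go to q, push AX → (q, bbaabbab, AXZ)
  ε-move, top A: go to q, push ε → (q, bbaabbab, XZ)
  read b, top X: go to q, push AX → (q, baabbab, AXZ)
  ε-move, top A: go to q, push ε → (q, baabbab, XZ)
  read b, top X: go to q, push AX → (q, aabbab, AXZ)
  ε-move, top A: go to q, push ε → (q, aabbab, XZ)
  read a, top X: go to q, push ε → (q, abbab, Z)
  ε-move, top Z: go to q, push AXZ → (q, abbab, AXZ)
  ε-move, top A: go to q, push ε → (q, abbab, XZ)
  read a, top X: go to q, push ε → (q, bbab, Z)
  ε-move, top Z: go to q, push AXZ → (q, bbab, AXZ)
  ε-move, top A: go to q, push ε → (q, bbab, XZ)
  read b, top X: go to q, push AX → (q, bab, AXZ)
  ε-move, top A: go to q, push ε → (q, bab, XZ)
  read b, top X: go to q, push AX → (q, ab, AXZ)
  ε-move, top A: go to q, push ε → (q, ab, XZ)
  read a, top X: go to q, push ε → (q, b, Z)
  ε-move, top Z: go to q, push AXZ → (q, b, AXZ)
  ε-move, top A: go to q, push ε → (q, b, XZ)
  read b, top X: go to q, push AX → (q, ε, AXZ)
  ε-move, top A: go to q, push ε → (q, ε, XZ)
All input consumed in state q with stack XZ.

XZ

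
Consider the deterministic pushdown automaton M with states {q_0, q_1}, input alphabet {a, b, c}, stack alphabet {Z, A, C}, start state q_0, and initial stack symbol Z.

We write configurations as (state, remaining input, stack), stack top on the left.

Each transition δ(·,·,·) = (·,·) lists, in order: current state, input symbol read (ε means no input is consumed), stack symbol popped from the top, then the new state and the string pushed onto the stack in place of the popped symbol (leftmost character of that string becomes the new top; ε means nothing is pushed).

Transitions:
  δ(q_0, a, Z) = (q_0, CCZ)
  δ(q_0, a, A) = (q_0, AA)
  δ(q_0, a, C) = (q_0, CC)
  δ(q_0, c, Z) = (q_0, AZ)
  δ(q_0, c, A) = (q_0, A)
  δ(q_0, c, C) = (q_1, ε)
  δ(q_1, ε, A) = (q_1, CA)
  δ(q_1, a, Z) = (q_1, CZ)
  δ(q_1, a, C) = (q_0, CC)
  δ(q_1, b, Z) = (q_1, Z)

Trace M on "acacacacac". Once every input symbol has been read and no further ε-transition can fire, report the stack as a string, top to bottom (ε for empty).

(q_0, acacacacac, Z)
  read a, top Z: go to q_0, push CCZ → (q_0, cacacacac, CCZ)
  read c, top C: go to q_1, push ε → (q_1, acacacac, CZ)
  read a, top C: go to q_0, push CC → (q_0, cacacac, CCZ)
  read c, top C: go to q_1, push ε → (q_1, acacac, CZ)
  read a, top C: go to q_0, push CC → (q_0, cacac, CCZ)
  read c, top C: go to q_1, push ε → (q_1, acac, CZ)
  read a, top C: go to q_0, push CC → (q_0, cac, CCZ)
  read c, top C: go to q_1, push ε → (q_1, ac, CZ)
  read a, top C: go to q_0, push CC → (q_0, c, CCZ)
  read c, top C: go to q_1, push ε → (q_1, ε, CZ)
All input consumed in state q_1 with stack CZ.

CZ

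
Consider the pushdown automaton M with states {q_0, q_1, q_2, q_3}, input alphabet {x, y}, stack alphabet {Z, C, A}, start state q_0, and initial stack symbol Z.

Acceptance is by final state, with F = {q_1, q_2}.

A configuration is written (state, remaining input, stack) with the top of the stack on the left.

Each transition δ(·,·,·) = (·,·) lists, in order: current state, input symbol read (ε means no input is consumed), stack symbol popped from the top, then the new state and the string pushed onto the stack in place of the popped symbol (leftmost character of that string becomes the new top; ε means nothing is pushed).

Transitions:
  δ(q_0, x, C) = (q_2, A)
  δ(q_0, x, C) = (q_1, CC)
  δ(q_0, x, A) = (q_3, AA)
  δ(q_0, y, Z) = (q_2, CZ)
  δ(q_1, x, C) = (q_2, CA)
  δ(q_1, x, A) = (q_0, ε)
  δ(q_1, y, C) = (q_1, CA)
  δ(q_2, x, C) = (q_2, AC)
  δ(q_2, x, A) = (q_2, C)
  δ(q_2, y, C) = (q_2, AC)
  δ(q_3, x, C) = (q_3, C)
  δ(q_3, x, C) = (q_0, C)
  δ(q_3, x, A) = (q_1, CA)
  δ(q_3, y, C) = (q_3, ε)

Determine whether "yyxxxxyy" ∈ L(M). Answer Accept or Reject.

Reject

No computation consumes all input and reaches a final state.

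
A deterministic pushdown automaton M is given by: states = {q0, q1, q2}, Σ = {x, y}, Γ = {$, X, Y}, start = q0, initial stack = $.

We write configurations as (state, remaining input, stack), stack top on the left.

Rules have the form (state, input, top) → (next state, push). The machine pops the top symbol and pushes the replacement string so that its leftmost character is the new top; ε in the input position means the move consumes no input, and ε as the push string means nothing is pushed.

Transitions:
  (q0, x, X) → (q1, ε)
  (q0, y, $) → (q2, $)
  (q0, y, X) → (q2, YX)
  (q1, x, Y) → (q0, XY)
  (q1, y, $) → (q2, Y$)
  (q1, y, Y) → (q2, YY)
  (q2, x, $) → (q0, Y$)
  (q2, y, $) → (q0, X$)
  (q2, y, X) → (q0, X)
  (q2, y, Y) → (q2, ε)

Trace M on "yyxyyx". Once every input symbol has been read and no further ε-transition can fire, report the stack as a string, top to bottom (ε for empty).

Y$

(q0, yyxyyx, $) ⊢ (q2, yxyyx, $) ⊢ (q0, xyyx, X$) ⊢ (q1, yyx, $) ⊢ (q2, yx, Y$) ⊢ (q2, x, $) ⊢ (q0, ε, Y$)
All input consumed in state q0 with stack Y$.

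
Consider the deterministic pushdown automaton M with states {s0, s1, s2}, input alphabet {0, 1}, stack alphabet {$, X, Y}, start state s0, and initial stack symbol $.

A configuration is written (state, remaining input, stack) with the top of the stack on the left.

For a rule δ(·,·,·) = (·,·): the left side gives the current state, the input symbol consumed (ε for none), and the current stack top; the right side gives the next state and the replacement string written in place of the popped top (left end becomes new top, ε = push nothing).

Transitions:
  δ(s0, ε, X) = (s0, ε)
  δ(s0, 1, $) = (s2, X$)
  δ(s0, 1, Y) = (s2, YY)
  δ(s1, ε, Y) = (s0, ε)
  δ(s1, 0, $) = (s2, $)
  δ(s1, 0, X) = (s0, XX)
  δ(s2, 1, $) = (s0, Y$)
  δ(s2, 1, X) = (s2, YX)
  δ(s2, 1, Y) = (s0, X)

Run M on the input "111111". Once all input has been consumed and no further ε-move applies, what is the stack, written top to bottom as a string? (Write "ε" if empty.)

(s0, 111111, $)
  read 1, top $: go to s2, push X$ → (s2, 11111, X$)
  read 1, top X: go to s2, push YX → (s2, 1111, YX$)
  read 1, top Y: go to s0, push X → (s0, 111, XX$)
  ε-move, top X: go to s0, push ε → (s0, 111, X$)
  ε-move, top X: go to s0, push ε → (s0, 111, $)
  read 1, top $: go to s2, push X$ → (s2, 11, X$)
  read 1, top X: go to s2, push YX → (s2, 1, YX$)
  read 1, top Y: go to s0, push X → (s0, ε, XX$)
  ε-move, top X: go to s0, push ε → (s0, ε, X$)
  ε-move, top X: go to s0, push ε → (s0, ε, $)
All input consumed in state s0 with stack $.

$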